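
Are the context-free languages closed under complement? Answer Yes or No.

No

CFLs are closed under union, so if they were also closed under complement they would be closed under intersection by De Morgan (L₁ ∩ L₂ is the complement of the union of the complements). But {aⁿbⁿcᵐ} ∩ {aᵐbⁿcⁿ} = {aⁿbⁿcⁿ} is not context-free although both operands are.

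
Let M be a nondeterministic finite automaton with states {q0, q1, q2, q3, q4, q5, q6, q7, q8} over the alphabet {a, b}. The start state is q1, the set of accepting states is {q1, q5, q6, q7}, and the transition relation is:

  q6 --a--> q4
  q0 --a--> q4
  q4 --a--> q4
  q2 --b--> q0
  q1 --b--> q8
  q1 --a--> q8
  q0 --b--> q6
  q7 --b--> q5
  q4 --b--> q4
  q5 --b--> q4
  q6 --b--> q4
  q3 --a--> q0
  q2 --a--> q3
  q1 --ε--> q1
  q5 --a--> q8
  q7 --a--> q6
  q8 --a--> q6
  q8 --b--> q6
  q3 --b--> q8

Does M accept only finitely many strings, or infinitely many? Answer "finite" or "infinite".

The useful states (reachable from q1 and able to reach an accepting state) are {q1, q6, q8}.
Restricted to these states the transition graph has no cycle, so every accepting path has bounded length and L is finite.

finite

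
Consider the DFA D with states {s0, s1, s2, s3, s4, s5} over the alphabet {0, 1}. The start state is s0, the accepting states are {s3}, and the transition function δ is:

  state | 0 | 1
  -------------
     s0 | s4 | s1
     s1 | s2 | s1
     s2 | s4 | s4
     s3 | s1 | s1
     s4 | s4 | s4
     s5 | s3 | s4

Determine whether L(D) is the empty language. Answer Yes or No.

Yes

The states reachable from the start state are {s0, s1, s2, s4}.
None of the accepting states {s3} is reachable, so no string is accepted and L(D) = ∅.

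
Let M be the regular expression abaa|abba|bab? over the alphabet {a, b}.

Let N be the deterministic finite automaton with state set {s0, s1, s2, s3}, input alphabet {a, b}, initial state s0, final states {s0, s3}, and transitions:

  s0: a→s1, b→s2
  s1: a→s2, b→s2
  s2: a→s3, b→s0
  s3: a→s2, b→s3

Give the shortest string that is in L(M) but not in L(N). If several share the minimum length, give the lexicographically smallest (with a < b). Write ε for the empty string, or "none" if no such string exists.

abaa

The string abaa is accepted by M but not by N.
No shorter string lies in the difference, and abaa is the lexicographically first length-4 string in L(M) \ L(N).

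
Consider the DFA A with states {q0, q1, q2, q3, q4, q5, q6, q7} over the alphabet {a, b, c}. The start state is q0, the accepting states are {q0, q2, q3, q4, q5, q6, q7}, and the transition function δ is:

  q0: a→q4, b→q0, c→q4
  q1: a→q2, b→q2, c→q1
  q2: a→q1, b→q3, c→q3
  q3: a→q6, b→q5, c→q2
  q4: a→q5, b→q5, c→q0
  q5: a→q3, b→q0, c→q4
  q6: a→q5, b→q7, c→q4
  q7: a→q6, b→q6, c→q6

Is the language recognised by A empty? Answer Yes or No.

No

The empty string ε is accepted: the run q0 ends in the accepting state q0.
Since at least one string is accepted, L(A) is not empty.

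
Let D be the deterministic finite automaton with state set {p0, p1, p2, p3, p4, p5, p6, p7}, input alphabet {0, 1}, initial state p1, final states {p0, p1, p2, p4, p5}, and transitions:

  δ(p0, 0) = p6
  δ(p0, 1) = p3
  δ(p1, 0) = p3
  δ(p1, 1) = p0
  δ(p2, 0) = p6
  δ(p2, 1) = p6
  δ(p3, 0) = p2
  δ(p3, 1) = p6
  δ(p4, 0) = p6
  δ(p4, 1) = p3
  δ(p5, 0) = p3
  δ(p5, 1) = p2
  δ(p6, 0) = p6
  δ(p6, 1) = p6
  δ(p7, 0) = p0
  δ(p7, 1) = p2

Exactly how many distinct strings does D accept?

The useful subgraph on states {p0, p1, p2, p3} is acyclic, so L(D) is finite; the longest accepting path visits 4 useful states, giving maximum string length 3.
Counting accepting paths from p1 by length: 1 of length 0, 1 of length 1, 1 of length 2, 1 of length 3. Total 4.

4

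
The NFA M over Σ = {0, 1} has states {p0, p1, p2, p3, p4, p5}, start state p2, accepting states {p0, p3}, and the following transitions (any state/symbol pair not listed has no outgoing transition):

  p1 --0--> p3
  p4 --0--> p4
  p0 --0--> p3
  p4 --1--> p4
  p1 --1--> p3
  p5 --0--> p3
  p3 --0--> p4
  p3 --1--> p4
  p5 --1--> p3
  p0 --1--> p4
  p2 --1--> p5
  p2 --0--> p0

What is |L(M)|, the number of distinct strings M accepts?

The useful subgraph on states {p0, p2, p3, p5} is acyclic, so L(M) is finite; the longest accepting path visits 3 useful states, giving maximum string length 2.
Counting accepting paths from p2 by length: 1 of length 1, 3 of length 2. Total 4.

4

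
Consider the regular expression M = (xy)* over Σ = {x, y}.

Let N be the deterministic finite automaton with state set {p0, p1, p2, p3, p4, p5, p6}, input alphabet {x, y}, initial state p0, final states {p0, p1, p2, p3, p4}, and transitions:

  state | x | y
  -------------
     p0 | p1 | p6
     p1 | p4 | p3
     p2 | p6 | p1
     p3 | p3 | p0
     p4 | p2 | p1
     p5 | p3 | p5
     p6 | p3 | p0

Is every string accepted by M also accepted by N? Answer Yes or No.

Converting the expression M to a DFA (subset construction, then merging equivalent states) gives the minimal DFA with states {m0, m1, m2}, start state m0, accepting states {m0} and transitions m0: x→m1, y→m2; m1: x→m2, y→m0; m2: x→m2, y→m2.
Exploring the product automaton M × N from the start pair (m0, p0), following both machines on each input symbol, reaches 10 state pairs: (m0, p0), (m1, p1), (m2, p6), (m2, p4), (m0, p3), (m2, p3), (m2, p0), (m2, p2), (m2, p1), (m1, p3).
M accepts in {m0} and N accepts in {p0, p1, p2, p3, p4}. The reachable pairs whose M-component is accepting are (m0, p0), (m0, p3); in each of them the N-component is accepting too, so the product for L(M) \ L(N) (M-component accepting, N-component rejecting) has no reachable accepting pair and the difference is empty.
Hence every string in L(M) is also in L(N).

Yes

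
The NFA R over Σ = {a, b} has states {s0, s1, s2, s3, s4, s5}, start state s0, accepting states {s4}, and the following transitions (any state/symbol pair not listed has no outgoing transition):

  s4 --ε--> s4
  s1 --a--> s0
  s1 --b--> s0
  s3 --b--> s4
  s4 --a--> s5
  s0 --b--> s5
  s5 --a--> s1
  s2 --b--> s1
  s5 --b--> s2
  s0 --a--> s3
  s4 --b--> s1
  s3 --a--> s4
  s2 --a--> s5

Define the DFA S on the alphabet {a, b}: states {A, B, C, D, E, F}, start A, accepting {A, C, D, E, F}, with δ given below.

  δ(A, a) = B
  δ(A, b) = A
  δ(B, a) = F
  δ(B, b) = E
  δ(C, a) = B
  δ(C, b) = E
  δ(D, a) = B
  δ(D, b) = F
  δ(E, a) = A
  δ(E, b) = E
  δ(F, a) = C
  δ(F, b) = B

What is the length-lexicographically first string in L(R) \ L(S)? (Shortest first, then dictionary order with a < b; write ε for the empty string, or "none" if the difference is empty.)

baaaa

The string baaaa is accepted by R but not by S.
No shorter string lies in the difference, and baaaa is the lexicographically first length-5 string in L(R) \ L(S).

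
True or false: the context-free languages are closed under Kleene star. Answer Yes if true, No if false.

Yes

If S₁ is the start symbol of a grammar for L, the grammar with new start symbol S and productions S → S₁S | ε generates L*.
So the context-free languages are closed under Kleene star.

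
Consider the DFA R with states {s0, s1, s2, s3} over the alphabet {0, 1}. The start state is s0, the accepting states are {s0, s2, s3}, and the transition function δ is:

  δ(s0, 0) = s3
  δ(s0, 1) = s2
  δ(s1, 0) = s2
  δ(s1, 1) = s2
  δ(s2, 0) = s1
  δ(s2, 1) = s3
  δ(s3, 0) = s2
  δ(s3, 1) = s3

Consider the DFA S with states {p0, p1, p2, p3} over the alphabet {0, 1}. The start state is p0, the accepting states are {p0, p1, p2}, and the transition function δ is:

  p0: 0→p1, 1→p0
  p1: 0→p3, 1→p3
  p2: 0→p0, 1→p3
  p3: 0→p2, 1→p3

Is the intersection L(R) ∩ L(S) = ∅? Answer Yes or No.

No

The empty string ε is accepted by both R and S.
Hence L(R) ∩ L(S) ≠ ∅.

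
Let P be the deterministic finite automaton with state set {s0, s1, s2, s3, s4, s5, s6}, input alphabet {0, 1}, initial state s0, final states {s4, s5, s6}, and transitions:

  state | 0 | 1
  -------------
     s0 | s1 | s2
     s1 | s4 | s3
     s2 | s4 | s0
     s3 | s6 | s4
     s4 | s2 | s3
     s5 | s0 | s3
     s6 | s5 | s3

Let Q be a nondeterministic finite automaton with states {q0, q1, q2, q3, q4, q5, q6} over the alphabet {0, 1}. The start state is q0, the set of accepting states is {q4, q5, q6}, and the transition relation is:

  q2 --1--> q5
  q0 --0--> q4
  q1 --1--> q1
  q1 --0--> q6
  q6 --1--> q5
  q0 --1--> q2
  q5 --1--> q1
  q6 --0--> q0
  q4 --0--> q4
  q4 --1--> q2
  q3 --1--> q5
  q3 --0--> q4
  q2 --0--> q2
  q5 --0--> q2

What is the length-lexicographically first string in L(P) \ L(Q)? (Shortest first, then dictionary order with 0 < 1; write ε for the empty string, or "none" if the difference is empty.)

The string 10 is accepted by P but not by Q.
No shorter string lies in the difference, and 10 is the lexicographically first length-2 string in L(P) \ L(Q).

10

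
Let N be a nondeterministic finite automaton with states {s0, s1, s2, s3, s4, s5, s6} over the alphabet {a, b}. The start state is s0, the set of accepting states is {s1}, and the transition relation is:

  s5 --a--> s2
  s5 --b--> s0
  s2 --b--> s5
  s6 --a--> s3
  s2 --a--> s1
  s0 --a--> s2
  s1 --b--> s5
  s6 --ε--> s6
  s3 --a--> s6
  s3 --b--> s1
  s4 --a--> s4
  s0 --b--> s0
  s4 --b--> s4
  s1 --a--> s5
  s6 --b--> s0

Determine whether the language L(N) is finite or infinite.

infinite

State s0 is reachable from the start and can reach an accepting state, and it lies on the cycle s0 → s0.
Traversing that cycle any number of times yields accepted strings of unbounded length, so the language is infinite.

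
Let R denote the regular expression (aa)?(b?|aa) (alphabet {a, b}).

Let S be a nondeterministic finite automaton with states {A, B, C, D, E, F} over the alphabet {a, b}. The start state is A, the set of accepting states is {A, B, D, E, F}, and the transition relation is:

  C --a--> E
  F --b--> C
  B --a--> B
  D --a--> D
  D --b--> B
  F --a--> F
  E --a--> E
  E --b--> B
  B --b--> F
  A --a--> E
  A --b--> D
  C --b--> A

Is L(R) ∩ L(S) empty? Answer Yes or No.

No

The empty string ε is accepted by both R and S.
Hence L(R) ∩ L(S) ≠ ∅.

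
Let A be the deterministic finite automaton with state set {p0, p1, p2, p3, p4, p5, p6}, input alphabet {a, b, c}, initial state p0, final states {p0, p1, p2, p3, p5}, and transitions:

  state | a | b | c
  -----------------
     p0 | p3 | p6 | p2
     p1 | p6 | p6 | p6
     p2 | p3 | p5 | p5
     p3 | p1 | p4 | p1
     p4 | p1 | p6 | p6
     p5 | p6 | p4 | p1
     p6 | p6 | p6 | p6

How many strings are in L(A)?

16

The useful subgraph on states {p0, p1, p2, p3, p4, p5} is acyclic, so L(A) is finite; the longest accepting path visits 5 useful states, giving maximum string length 4.
Counting accepting paths from p0 by length: 1 of length 0, 2 of length 1, 5 of length 2, 5 of length 3, 3 of length 4. Total 16.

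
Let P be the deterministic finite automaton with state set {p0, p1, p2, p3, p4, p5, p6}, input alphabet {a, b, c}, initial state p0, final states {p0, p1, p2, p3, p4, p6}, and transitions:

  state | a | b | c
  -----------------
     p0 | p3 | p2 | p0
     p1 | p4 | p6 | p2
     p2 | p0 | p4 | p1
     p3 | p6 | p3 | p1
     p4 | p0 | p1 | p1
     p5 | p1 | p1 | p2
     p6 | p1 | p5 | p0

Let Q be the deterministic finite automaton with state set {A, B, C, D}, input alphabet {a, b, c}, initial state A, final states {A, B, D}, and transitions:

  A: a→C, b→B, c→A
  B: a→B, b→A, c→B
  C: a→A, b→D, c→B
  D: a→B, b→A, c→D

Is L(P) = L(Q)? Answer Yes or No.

The string a is accepted by P but rejected by Q.
So L(P) ≠ L(Q).

No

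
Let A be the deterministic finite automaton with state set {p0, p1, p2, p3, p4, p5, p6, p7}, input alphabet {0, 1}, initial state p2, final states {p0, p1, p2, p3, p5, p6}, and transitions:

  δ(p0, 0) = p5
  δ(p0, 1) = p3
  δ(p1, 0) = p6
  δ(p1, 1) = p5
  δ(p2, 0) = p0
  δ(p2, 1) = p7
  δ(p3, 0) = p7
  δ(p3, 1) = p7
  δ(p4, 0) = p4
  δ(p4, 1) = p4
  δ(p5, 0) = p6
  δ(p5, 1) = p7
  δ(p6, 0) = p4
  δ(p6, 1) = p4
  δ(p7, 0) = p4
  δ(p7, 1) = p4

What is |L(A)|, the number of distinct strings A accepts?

5

The useful subgraph on states {p0, p2, p3, p5, p6} is acyclic, so L(A) is finite; the longest accepting path visits 4 useful states, giving maximum string length 3.
Counting accepting paths from p2 by length: 1 of length 0, 1 of length 1, 2 of length 2, 1 of length 3. Total 5.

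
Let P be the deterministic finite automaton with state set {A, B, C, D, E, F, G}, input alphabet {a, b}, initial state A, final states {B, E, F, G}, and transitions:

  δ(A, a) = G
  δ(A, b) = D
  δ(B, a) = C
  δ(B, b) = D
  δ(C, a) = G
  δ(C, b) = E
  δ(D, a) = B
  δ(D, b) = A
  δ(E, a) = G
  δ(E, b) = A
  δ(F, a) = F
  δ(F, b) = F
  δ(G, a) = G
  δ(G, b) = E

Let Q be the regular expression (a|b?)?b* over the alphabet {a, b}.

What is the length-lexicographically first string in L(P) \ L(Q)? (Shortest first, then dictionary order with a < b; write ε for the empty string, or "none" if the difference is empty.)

aa

The string aa is accepted by P but not by Q.
No shorter string lies in the difference, and aa is the lexicographically first length-2 string in L(P) \ L(Q).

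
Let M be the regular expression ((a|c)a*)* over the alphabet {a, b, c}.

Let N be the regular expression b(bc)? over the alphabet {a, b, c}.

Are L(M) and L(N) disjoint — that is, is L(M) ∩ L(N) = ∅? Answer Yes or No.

Yes

Converting the expression M to a DFA (subset construction, then merging equivalent states) gives the minimal DFA with states {m0, m1}, start state m0, accepting states {m0} and transitions m0: a→m0, b→m1, c→m0; m1: a→m1, b→m1, c→m1.
Converting the expression N to a DFA (subset construction, then merging equivalent states) gives the minimal DFA with states {n0, n1, n2, n3, n4}, start state n0, accepting states {n2, n4} and transitions n0: a→n1, b→n2, c→n1; n1: a→n1, b→n1, c→n1; n2: a→n1, b→n3, c→n1; n3: a→n1, b→n1, c→n4; n4: a→n1, b→n1, c→n1.
Exploring the product automaton M × N from the start pair (m0, n0), following both machines on each input symbol, reaches 6 state pairs: (m0, n0), (m0, n1), (m1, n2), (m1, n1), (m1, n3), (m1, n4).
M accepts in {m0} and N accepts in {n2, n4}; no reachable pair has both components accepting, so no string drives both machines to acceptance simultaneously and L(M) ∩ L(N) = ∅.
So no string is accepted by both, and the intersection is empty.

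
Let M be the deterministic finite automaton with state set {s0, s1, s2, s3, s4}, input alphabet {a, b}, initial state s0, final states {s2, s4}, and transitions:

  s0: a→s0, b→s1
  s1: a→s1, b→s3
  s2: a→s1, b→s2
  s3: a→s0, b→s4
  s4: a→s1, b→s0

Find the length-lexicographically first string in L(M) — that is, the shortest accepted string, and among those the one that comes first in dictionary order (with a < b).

A breadth-first search from s0 reaches an accepting state first via the path s0 → s1 → s3 → s4 on input bbb.
No string of length < 3 is accepted (BFS exhausts all shorter strings without reaching an accepting state), and bbb is the lexicographically least accepting string of length 3.

bbb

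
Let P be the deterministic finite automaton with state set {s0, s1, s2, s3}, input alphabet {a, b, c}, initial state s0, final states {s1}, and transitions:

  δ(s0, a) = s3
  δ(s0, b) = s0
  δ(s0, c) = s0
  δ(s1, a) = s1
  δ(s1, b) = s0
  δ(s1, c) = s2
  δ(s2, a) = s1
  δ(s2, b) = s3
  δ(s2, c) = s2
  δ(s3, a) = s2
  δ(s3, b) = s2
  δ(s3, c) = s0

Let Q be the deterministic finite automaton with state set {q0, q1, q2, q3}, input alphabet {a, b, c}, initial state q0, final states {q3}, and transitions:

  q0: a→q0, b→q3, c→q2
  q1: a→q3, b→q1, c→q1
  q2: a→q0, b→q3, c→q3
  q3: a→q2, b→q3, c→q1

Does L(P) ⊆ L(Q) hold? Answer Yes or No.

The string aaa is in L(P) but not in L(Q).
So L(P) ⊄ L(Q).

No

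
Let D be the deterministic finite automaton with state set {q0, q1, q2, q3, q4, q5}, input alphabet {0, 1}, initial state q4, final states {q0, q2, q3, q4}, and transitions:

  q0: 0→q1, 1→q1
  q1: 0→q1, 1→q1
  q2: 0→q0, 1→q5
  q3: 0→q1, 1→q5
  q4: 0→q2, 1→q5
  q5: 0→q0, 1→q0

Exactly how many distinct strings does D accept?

The useful subgraph on states {q0, q2, q4, q5} is acyclic, so L(D) is finite; the longest accepting path visits 4 useful states, giving maximum string length 3.
Counting accepting paths from q4 by length: 1 of length 0, 1 of length 1, 3 of length 2, 2 of length 3. Total 7.

7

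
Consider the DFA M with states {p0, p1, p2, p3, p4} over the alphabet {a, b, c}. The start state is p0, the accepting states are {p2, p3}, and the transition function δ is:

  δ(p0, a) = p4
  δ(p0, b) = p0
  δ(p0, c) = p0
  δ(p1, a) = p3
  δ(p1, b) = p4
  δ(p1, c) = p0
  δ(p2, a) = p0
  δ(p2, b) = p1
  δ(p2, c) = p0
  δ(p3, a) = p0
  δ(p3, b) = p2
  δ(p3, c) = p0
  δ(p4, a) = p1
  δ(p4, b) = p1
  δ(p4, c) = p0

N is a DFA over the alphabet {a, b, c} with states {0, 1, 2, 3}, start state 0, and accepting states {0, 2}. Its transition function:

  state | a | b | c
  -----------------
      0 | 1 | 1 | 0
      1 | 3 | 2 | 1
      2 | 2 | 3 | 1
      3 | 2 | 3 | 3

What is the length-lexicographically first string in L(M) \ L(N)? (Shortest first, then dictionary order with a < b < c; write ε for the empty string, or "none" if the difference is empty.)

The string aaab is accepted by M but not by N.
No shorter string lies in the difference, and aaab is the lexicographically first length-4 string in L(M) \ L(N).

aaab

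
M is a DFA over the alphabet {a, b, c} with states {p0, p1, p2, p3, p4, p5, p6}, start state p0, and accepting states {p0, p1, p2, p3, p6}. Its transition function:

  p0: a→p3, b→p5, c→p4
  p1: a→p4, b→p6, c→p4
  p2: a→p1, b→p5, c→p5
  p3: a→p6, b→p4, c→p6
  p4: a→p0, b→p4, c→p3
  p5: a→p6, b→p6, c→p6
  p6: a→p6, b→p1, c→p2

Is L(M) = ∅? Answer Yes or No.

The empty string ε is accepted: the run p0 ends in the accepting state p0.
Since at least one string is accepted, L(M) is not empty.

No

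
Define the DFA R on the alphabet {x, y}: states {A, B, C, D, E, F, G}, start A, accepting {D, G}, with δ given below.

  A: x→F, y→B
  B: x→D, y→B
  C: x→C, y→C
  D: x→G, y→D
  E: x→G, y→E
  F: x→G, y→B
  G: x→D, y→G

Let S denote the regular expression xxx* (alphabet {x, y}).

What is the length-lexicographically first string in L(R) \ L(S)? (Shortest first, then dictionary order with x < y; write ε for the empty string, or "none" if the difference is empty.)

yx

The string yx is accepted by R but not by S.
No shorter string lies in the difference, and yx is the lexicographically first length-2 string in L(R) \ L(S).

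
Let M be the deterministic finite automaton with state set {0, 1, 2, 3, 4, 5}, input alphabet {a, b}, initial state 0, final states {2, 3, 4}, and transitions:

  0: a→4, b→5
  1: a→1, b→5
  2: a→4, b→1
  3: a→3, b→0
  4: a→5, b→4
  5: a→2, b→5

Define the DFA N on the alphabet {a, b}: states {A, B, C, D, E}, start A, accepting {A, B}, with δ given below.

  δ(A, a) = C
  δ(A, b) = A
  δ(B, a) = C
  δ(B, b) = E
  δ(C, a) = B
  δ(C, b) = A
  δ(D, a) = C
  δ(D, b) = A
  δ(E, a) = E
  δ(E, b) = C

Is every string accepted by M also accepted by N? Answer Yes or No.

No

The string a is in L(M) but not in L(N).
So L(M) ⊄ L(N).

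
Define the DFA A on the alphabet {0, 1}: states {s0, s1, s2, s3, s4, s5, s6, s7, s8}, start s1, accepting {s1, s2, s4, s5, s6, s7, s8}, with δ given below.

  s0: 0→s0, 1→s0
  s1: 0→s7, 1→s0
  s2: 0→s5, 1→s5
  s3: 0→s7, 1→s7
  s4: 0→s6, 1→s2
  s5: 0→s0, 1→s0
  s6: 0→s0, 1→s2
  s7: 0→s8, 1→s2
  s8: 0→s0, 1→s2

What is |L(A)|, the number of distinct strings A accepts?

9

The useful subgraph on states {s1, s2, s5, s7, s8} is acyclic, so L(A) is finite; the longest accepting path visits 5 useful states, giving maximum string length 4.
Counting accepting paths from s1 by length: 1 of length 0, 1 of length 1, 2 of length 2, 3 of length 3, 2 of length 4. Total 9.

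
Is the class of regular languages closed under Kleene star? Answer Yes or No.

Yes

If R is a regular expression for L then R* denotes L*; on automata, add a new accepting start state with an ε-move into the old start state and ε-moves from every old accepting state back to it.
So the regular languages are closed under Kleene star.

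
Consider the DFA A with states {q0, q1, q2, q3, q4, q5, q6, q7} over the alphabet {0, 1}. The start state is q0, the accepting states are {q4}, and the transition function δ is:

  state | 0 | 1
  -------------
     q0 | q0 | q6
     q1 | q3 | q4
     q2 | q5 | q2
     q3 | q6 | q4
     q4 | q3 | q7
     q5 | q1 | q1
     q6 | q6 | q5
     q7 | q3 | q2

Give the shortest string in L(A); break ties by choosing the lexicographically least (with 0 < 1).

A breadth-first search from q0 reaches an accepting state first via the path q0 → q6 → q5 → q1 → q4 on input 1101.
No string of length < 4 is accepted (BFS exhausts all shorter strings without reaching an accepting state), and 1101 is the lexicographically least accepting string of length 4.

1101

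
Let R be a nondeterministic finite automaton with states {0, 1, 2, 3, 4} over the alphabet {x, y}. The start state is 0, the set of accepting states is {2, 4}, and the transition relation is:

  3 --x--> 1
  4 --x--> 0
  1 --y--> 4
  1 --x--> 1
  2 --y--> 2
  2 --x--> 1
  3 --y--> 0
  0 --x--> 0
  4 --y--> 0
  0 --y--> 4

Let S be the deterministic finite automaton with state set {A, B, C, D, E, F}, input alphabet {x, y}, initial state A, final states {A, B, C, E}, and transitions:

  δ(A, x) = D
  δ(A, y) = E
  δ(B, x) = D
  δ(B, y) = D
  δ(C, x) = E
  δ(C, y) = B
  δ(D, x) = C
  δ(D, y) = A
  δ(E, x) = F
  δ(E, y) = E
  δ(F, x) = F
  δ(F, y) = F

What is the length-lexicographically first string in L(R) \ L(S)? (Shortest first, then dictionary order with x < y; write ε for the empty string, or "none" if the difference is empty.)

The string yxy is accepted by R but not by S.
No shorter string lies in the difference, and yxy is the lexicographically first length-3 string in L(R) \ L(S).

yxy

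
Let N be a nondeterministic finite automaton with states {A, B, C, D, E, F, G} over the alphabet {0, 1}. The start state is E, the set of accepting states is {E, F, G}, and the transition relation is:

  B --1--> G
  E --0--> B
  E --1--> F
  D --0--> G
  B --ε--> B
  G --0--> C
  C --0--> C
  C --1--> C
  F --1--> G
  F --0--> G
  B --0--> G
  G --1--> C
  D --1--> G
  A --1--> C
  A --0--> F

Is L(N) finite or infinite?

The useful states (reachable from E and able to reach an accepting state) are {B, E, F, G}.
Restricted to these states the transition graph has no cycle, so every accepting path has bounded length and L is finite.

finite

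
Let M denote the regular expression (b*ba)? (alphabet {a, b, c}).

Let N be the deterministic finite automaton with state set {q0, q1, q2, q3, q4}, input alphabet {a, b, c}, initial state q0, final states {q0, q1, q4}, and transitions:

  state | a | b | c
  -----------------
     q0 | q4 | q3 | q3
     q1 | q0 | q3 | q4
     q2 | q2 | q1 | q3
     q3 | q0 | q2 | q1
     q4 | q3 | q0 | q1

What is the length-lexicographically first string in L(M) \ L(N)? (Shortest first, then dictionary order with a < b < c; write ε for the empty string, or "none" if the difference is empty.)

The string bba is accepted by M but not by N.
No shorter string lies in the difference, and bba is the lexicographically first length-3 string in L(M) \ L(N).

bba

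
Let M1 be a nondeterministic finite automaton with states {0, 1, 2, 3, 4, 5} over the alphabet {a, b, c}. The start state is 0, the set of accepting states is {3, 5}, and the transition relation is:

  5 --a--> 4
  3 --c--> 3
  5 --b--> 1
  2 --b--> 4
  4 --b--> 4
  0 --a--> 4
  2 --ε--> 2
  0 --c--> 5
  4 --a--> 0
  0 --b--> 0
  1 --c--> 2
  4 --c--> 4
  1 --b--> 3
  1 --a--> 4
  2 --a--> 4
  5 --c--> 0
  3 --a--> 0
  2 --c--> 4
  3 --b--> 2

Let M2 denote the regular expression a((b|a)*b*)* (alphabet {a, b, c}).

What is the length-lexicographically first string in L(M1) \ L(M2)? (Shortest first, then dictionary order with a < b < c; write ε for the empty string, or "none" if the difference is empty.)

The string c is accepted by M1 but not by M2.
No shorter string lies in the difference, and c is the lexicographically first length-1 string in L(M1) \ L(M2).

c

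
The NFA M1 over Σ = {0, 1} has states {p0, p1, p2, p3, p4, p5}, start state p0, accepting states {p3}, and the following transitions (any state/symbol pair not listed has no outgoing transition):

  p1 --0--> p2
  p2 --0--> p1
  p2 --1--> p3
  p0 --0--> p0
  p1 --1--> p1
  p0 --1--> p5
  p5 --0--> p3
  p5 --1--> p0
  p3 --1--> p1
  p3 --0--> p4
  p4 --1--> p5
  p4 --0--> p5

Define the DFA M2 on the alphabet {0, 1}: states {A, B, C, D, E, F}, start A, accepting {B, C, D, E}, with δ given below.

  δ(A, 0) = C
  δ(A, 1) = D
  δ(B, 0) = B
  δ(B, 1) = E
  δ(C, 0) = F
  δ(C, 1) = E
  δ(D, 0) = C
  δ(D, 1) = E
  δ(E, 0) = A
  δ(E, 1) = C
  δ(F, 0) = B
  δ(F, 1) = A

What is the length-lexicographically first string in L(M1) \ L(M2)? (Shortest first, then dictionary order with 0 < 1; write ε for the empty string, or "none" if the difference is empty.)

010

The string 010 is accepted by M1 but not by M2.
No shorter string lies in the difference, and 010 is the lexicographically first length-3 string in L(M1) \ L(M2).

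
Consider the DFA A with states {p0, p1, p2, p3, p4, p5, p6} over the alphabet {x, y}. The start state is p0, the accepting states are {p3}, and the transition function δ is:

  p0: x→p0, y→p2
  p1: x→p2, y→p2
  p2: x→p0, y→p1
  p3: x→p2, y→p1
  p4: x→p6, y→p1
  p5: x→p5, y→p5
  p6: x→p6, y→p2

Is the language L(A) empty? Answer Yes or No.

The states reachable from the start state are {p0, p1, p2}.
None of the accepting states {p3} is reachable, so no string is accepted and L(A) = ∅.

Yes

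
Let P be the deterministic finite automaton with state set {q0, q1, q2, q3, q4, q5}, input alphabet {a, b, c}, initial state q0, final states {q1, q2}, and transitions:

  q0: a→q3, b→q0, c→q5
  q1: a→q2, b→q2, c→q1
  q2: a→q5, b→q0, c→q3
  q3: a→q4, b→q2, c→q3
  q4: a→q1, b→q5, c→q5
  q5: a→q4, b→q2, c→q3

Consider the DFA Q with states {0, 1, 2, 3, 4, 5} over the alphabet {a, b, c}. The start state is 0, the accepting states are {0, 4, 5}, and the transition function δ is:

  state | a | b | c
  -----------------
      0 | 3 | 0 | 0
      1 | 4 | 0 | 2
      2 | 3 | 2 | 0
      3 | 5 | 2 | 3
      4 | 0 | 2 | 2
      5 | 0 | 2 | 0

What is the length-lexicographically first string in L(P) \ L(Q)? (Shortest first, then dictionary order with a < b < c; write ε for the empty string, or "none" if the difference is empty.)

ab

The string ab is accepted by P but not by Q.
No shorter string lies in the difference, and ab is the lexicographically first length-2 string in L(P) \ L(Q).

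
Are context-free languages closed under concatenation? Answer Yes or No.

Yes

Take grammars for L₁ and L₂ with disjoint nonterminals and start symbols S₁, S₂; adding a new start symbol with S → S₁S₂ gives a context-free grammar for L₁L₂.
So the context-free languages are closed under concatenation.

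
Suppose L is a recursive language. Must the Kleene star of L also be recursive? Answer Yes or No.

For an input w of length n, decide by dynamic programming over positions 0..n whether w factors into blocks from L, calling the decider for L on each of the O(n²) substrings; every call halts, so this decides L*.
So the recursive languages are closed under Kleene star.

Yes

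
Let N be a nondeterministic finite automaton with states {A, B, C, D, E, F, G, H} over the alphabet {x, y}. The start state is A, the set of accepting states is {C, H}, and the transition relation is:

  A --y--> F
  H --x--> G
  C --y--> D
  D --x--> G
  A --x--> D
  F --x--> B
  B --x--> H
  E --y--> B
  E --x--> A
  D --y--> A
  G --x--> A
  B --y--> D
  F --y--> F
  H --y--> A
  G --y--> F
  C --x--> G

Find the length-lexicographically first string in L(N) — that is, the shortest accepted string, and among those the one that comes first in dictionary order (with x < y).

yxx

A breadth-first search from A reaches an accepting state first via the path A → F → B → H on input yxx.
No string of length < 3 is accepted (BFS exhausts all shorter strings without reaching an accepting state), and yxx is the lexicographically least accepting string of length 3.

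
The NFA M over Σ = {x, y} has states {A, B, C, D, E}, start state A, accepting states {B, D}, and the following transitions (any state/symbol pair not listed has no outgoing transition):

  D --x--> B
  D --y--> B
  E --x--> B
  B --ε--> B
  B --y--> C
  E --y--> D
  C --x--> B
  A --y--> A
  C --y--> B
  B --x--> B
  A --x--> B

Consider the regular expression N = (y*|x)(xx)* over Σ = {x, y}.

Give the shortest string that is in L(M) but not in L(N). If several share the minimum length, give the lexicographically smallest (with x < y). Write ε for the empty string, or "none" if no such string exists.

yx

The string yx is accepted by M but not by N.
No shorter string lies in the difference, and yx is the lexicographically first length-2 string in L(M) \ L(N).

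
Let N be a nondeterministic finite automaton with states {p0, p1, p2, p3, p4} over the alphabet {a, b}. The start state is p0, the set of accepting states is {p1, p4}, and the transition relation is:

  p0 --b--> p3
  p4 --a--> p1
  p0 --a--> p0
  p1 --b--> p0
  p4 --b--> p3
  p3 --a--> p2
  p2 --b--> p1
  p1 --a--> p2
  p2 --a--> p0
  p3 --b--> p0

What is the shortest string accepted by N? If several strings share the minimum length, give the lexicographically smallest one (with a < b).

A breadth-first search from p0 reaches an accepting state first via the path p0 → p3 → p2 → p1 on input bab.
No string of length < 3 is accepted (BFS exhausts all shorter strings without reaching an accepting state), and bab is the lexicographically least accepting string of length 3.

bab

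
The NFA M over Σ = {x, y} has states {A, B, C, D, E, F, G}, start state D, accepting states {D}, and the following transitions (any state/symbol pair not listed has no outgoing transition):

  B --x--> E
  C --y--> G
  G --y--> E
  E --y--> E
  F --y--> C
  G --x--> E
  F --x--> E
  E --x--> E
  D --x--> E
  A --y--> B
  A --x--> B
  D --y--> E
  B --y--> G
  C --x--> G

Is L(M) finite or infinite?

The useful states (reachable from D and able to reach an accepting state) are {D}.
Restricted to these states the transition graph has no cycle, so every accepting path has bounded length and L is finite.

finite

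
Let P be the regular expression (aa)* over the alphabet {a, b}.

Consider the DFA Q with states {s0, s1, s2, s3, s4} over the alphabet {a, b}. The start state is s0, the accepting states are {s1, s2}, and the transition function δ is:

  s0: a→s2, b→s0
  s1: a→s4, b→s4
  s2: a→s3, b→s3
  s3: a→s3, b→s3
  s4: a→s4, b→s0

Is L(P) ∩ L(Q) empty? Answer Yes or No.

Yes

Converting the expression P to a DFA (subset construction, then merging equivalent states) gives the minimal DFA with states {p0, p1, p2}, start state p0, accepting states {p0} and transitions p0: a→p1, b→p2; p1: a→p0, b→p2; p2: a→p2, b→p2.
Exploring the product automaton P × Q from the start pair (p0, s0), following both machines on each input symbol, reaches 7 state pairs: (p0, s0), (p1, s2), (p2, s0), (p0, s3), (p2, s3), (p2, s2), (p1, s3).
P accepts in {p0} and Q accepts in {s1, s2}; no reachable pair has both components accepting, so no string drives both machines to acceptance simultaneously and L(P) ∩ L(Q) = ∅.
So no string is accepted by both, and the intersection is empty.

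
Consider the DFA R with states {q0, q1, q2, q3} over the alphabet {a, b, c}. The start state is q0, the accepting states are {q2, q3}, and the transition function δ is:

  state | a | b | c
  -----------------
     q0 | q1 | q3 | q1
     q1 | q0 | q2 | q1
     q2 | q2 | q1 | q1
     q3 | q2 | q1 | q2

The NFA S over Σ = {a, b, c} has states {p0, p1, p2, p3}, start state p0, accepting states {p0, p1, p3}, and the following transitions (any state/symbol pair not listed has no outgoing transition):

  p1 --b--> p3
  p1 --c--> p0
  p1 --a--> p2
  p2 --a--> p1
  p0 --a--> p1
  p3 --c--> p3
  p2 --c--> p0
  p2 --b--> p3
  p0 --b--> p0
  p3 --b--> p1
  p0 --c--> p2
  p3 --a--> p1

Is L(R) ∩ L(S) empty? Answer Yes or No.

No

The string b is accepted by both R and S.
Hence L(R) ∩ L(S) ≠ ∅.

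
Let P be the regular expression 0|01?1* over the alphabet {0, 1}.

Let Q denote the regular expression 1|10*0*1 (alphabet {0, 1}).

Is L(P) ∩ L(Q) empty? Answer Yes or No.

Converting the expression P to a DFA (subset construction, then merging equivalent states) gives the minimal DFA with states {p0, p1, p2}, start state p0, accepting states {p1} and transitions p0: 0→p1, 1→p2; p1: 0→p2, 1→p1; p2: 0→p2, 1→p2.
Converting the expression Q to a DFA (subset construction, then merging equivalent states) gives the minimal DFA with states {q0, q1, q2, q3, q4}, start state q0, accepting states {q2, q4} and transitions q0: 0→q1, 1→q2; q1: 0→q1, 1→q1; q2: 0→q3, 1→q4; q3: 0→q3, 1→q4; q4: 0→q1, 1→q1.
Exploring the product automaton P × Q from the start pair (p0, q0), following both machines on each input symbol, reaches 6 state pairs: (p0, q0), (p1, q1), (p2, q2), (p2, q1), (p2, q3), (p2, q4).
P accepts in {p1} and Q accepts in {q2, q4}; no reachable pair has both components accepting, so no string drives both machines to acceptance simultaneously and L(P) ∩ L(Q) = ∅.
So no string is accepted by both, and the intersection is empty.

Yes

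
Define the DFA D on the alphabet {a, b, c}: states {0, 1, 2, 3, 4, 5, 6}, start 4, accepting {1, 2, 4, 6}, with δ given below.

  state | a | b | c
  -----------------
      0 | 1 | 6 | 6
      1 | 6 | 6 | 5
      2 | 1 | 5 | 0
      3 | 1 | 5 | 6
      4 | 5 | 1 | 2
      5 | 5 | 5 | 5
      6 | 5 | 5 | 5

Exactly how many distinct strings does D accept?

The useful subgraph on states {0, 1, 2, 4, 6} is acyclic, so L(D) is finite; the longest accepting path visits 5 useful states, giving maximum string length 4.
Counting accepting paths from 4 by length: 1 of length 0, 2 of length 1, 3 of length 2, 5 of length 3, 2 of length 4. Total 13.

13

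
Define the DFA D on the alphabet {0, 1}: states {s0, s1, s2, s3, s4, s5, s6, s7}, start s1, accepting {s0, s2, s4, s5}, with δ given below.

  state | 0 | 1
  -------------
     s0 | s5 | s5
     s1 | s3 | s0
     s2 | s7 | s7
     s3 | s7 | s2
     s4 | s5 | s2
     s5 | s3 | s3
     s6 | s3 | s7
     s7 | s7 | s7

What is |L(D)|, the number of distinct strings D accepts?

8

The useful subgraph on states {s0, s1, s2, s3, s5} is acyclic, so L(D) is finite; the longest accepting path visits 5 useful states, giving maximum string length 4.
Counting accepting paths from s1 by length: 1 of length 1, 3 of length 2, 4 of length 4. Total 8.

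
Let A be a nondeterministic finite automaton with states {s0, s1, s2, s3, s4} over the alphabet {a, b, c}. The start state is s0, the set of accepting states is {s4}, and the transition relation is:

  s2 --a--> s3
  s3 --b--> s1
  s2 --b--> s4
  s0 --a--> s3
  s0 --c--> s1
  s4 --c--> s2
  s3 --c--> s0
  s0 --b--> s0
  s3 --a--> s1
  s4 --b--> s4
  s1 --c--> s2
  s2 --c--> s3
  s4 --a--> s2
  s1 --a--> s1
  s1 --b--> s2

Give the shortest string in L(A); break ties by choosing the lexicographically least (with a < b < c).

A breadth-first search from s0 reaches an accepting state first via the path s0 → s1 → s2 → s4 on input cbb.
No string of length < 3 is accepted (BFS exhausts all shorter strings without reaching an accepting state), and cbb is the lexicographically least accepting string of length 3.

cbb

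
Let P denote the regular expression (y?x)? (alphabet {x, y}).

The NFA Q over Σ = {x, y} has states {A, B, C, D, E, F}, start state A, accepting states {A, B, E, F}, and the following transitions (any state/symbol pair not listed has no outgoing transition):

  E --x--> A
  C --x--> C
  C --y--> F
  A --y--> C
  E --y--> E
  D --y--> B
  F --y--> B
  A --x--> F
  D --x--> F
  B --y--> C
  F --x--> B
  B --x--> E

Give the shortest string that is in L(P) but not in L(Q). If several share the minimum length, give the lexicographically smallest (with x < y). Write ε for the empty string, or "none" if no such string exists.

yx

The string yx is accepted by P but not by Q.
No shorter string lies in the difference, and yx is the lexicographically first length-2 string in L(P) \ L(Q).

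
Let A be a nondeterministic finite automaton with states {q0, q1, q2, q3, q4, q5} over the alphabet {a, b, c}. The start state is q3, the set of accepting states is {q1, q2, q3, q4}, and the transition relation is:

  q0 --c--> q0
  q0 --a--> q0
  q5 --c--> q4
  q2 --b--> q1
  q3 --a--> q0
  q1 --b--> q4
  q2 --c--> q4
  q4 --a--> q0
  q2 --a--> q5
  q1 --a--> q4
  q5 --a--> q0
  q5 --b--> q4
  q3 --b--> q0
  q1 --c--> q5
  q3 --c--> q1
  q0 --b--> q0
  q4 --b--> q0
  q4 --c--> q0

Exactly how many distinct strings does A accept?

The useful subgraph on states {q1, q3, q4, q5} is acyclic, so L(A) is finite; the longest accepting path visits 4 useful states, giving maximum string length 3.
Counting accepting paths from q3 by length: 1 of length 0, 1 of length 1, 2 of length 2, 2 of length 3. Total 6.

6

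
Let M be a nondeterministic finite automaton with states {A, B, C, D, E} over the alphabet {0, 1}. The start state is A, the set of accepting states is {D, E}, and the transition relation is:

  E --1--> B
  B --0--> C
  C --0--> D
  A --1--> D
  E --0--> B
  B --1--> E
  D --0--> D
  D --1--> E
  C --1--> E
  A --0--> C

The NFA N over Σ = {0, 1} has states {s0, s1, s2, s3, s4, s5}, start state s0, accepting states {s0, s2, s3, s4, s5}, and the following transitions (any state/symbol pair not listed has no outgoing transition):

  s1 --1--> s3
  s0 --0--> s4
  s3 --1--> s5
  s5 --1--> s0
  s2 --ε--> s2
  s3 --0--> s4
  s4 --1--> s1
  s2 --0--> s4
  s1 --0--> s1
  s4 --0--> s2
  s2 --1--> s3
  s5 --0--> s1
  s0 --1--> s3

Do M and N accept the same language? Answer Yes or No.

No

The string 01 is accepted by M but rejected by N.
So L(M) ≠ L(N).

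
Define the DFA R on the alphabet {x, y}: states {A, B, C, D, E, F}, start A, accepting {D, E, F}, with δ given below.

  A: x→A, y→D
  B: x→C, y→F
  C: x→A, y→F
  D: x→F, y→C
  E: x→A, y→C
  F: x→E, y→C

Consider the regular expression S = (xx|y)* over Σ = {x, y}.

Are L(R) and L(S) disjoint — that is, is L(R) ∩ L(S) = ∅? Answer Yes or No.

The string y is accepted by both R and S.
Hence L(R) ∩ L(S) ≠ ∅.

No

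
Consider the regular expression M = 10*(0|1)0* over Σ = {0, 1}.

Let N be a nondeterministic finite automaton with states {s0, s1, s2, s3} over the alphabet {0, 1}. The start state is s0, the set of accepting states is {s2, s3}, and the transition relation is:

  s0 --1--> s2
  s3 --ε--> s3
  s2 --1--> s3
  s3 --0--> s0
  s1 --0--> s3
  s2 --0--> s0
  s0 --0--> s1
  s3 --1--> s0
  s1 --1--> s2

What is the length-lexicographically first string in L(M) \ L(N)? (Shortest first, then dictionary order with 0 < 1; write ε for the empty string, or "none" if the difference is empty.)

10

The string 10 is accepted by M but not by N.
No shorter string lies in the difference, and 10 is the lexicographically first length-2 string in L(M) \ L(N).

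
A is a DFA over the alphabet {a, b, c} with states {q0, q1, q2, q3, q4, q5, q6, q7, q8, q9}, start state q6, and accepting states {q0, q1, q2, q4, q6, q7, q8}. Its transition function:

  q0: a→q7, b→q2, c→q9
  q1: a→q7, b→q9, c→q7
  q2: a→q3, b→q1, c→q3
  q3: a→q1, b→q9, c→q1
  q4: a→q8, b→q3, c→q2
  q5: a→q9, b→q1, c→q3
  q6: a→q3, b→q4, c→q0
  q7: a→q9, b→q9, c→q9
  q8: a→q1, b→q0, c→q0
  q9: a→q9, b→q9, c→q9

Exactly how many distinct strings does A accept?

The useful subgraph on states {q0, q1, q2, q3, q4, q6, q7, q8} is acyclic, so L(A) is finite; the longest accepting path visits 8 useful states, giving maximum string length 7.
Counting accepting paths from q6 by length: 1 of length 0, 2 of length 1, 6 of length 2, 11 of length 3, 22 of length 4, 18 of length 5, 12 of length 6, 16 of length 7. Total 88.

88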